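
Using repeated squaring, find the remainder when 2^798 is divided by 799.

676

2^1 ≡ 2 (mod 799)
2^2 ≡ 2^2 = 4 ≡ 4 (mod 799)
2^4 ≡ 4^2 = 16 ≡ 16 (mod 799)
2^8 ≡ 16^2 = 256 ≡ 256 (mod 799)
2^16 ≡ 256^2 = 65536 ≡ 18 (mod 799)
2^32 ≡ 18^2 = 324 ≡ 324 (mod 799)
2^64 ≡ 324^2 = 104976 ≡ 307 (mod 799)
2^128 ≡ 307^2 = 94249 ≡ 766 (mod 799)
2^256 ≡ 766^2 = 586756 ≡ 290 (mod 799)
2^512 ≡ 290^2 = 84100 ≡ 205 (mod 799)
798 = 512 + 256 + 16 + 8 + 4 + 2 in binary powers of 2.
So 2^798 ≡ 205 · 290 · 18 · 256 · 16 · 4 ≡ 676 (mod 799).
Since 676 ≠ 1, base 2 is a Fermat witness: 799 is composite.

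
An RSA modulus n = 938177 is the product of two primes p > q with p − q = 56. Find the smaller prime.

941

Since p = q + 56, we have 938177 = q(q + 56), so q² + 56q − 938177 = 0.
Discriminant: 56² + 4·938177 = 3136 + 3752708 = 3755844; √3755844 = 1938.
q = (−56 + 1938)/2 = 941, and p = q + 56 = 997.
Check: 941 · 997 = 938177.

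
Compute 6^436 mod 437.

118

6^1 ≡ 6 (mod 437)
6^2 ≡ 6^2 = 36 ≡ 36 (mod 437)
6^4 ≡ 36^2 = 1296 ≡ 422 (mod 437)
6^8 ≡ 422^2 = 178084 ≡ 225 (mod 437)
6^16 ≡ 225^2 = 50625 ≡ 370 (mod 437)
6^32 ≡ 370^2 = 136900 ≡ 119 (mod 437)
6^64 ≡ 119^2 = 14161 ≡ 177 (mod 437)
6^128 ≡ 177^2 = 31329 ≡ 302 (mod 437)
6^256 ≡ 302^2 = 91204 ≡ 308 (mod 437)
436 = 256 + 128 + 32 + 16 + 4 in binary powers of 2.
So 6^436 ≡ 308 · 302 · 119 · 370 · 422 ≡ 118 (mod 437).
Since 118 ≠ 1, base 6 is a Fermat witness: 437 is composite.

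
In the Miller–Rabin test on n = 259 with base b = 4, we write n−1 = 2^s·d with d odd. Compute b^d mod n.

64

259 − 1 = 258 = 2^1 · 129, so d = 129.
4^1 ≡ 4 (mod 259)
4^2 ≡ 4^2 = 16 ≡ 16 (mod 259)
4^4 ≡ 16^2 = 256 ≡ 256 (mod 259)
4^8 ≡ 256^2 = 65536 ≡ 9 (mod 259)
4^16 ≡ 9^2 = 81 ≡ 81 (mod 259)
4^32 ≡ 81^2 = 6561 ≡ 86 (mod 259)
4^64 ≡ 86^2 = 7396 ≡ 144 (mod 259)
4^128 ≡ 144^2 = 20736 ≡ 16 (mod 259)
129 = 128 + 1 in binary powers of 2.
So 4^129 ≡ 16 · 4 ≡ 64 (mod 259).
Squaring chain: 64; never reaches −1, so base 4 is a Miller–Rabin witness that 259 is composite.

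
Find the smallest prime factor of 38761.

83

38761 is odd.
Digit sum 25, not divisible by 3.
Ends in 1: not divisible by 5.
7: 38761 = 7·5537 + 2
11: 38761 = 11·3523 + 8
13: 38761 = 13·2981 + 8
17: 38761 = 17·2280 + 1
19: 38761 = 19·2040 + 1
23: 38761 = 23·1685 + 6
29: 38761 = 29·1336 + 17
31: 38761 = 31·1250 + 11
37: 38761 = 37·1047 + 22
41: 38761 = 41·945 + 16
43: 38761 = 43·901 + 18
47: 38761 = 47·824 + 33
53: 38761 = 53·731 + 18
59: 38761 = 59·656 + 57
61: 38761 = 61·635 + 26
67: 38761 = 67·578 + 35
71: 38761 = 71·545 + 66
73: 38761 = 73·530 + 71
79: 38761 = 79·490 + 51
83: 38761 = 83·467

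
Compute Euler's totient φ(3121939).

3056616

Factor: 3121939 = 107 · 163 · 179.
φ(3121939) = (107−1) · (163−1) · (179−1) = 106 · 162 · 178 = 3056616.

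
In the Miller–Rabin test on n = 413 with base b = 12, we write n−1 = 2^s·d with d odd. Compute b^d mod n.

413 − 1 = 412 = 2^2 · 103, so d = 103.
12^1 ≡ 12 (mod 413)
12^2 ≡ 12^2 = 144 ≡ 144 (mod 413)
12^4 ≡ 144^2 = 20736 ≡ 86 (mod 413)
12^8 ≡ 86^2 = 7396 ≡ 375 (mod 413)
12^16 ≡ 375^2 = 140625 ≡ 205 (mod 413)
12^32 ≡ 205^2 = 42025 ≡ 312 (mod 413)
12^64 ≡ 312^2 = 97344 ≡ 289 (mod 413)
103 = 64 + 32 + 4 + 2 + 1 in binary powers of 2.
So 12^103 ≡ 289 · 312 · 86 · 144 · 12 ≡ 264 (mod 413).
Squaring chain: 264 → 312; never reaches −1, so base 12 is a Miller–Rabin witness that 413 is composite.

264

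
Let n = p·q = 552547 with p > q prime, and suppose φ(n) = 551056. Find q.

φ(n) = (p−1)(q−1) = n − (p+q) + 1, so p + q = 552547 − 551056 + 1 = 1492.
p and q are the roots of t² − 1492t + 552547 = 0.
Discriminant: 1492² − 4·552547 = 2226064 − 2210188 = 15876; √15876 = 126.
q = (1492 − 126)/2 = 683, p = (1492 + 126)/2 = 809.
Check: 683 · 809 = 552547.

683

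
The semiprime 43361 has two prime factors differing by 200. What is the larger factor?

331

Since p = q + 200, we have 43361 = q(q + 200), so q² + 200q − 43361 = 0.
Discriminant: 200² + 4·43361 = 40000 + 173444 = 213444; √213444 = 462.
q = (−200 + 462)/2 = 131, and p = q + 200 = 331.
Check: 131 · 331 = 43361.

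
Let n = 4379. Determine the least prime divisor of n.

4379 is odd.
Digit sum 23, not divisible by 3.
Ends in 9: not divisible by 5.
7: 4379 = 7·625 + 4
11: 4379 = 11·398 + 1
13: 4379 = 13·336 + 11
17: 4379 = 17·257 + 10
19: 4379 = 19·230 + 9
23: 4379 = 23·190 + 9
29: 4379 = 29·151

29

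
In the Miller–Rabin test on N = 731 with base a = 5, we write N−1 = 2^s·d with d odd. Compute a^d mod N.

632

731 − 1 = 730 = 2^1 · 365, so d = 365.
5^1 ≡ 5 (mod 731)
5^2 ≡ 5^2 = 25 ≡ 25 (mod 731)
5^4 ≡ 25^2 = 625 ≡ 625 (mod 731)
5^8 ≡ 625^2 = 390625 ≡ 271 (mod 731)
5^16 ≡ 271^2 = 73441 ≡ 341 (mod 731)
5^32 ≡ 341^2 = 116281 ≡ 52 (mod 731)
5^64 ≡ 52^2 = 2704 ≡ 511 (mod 731)
5^128 ≡ 511^2 = 261121 ≡ 154 (mod 731)
5^256 ≡ 154^2 = 23716 ≡ 324 (mod 731)
365 = 256 + 64 + 32 + 8 + 4 + 1 in binary powers of 2.
So 5^365 ≡ 324 · 511 · 52 · 271 · 625 · 5 ≡ 632 (mod 731).
Squaring chain: 632; never reaches −1, so base 5 is a Miller–Rabin witness that 731 is composite.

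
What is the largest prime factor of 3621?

3621 = 3 · 1207
1207 = 17 · 71
71 is prime.
So 3621 = 3 · 17 · 71; the largest prime factor is 71.

71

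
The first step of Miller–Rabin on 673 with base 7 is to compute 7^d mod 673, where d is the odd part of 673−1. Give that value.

589

673 − 1 = 672 = 2^5 · 21, so d = 21.
7^1 ≡ 7 (mod 673)
7^2 ≡ 7^2 = 49 ≡ 49 (mod 673)
7^4 ≡ 49^2 = 2401 ≡ 382 (mod 673)
7^8 ≡ 382^2 = 145924 ≡ 556 (mod 673)
7^16 ≡ 556^2 = 309136 ≡ 229 (mod 673)
21 = 16 + 4 + 1 in binary powers of 2.
So 7^21 ≡ 229 · 382 · 7 ≡ 589 (mod 673).
Squaring chain: 589 → 326 → 615 → 672 → 1; reaches −1, so base 7 does not prove 673 composite.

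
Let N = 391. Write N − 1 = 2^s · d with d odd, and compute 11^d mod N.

391 − 1 = 390 = 2^1 · 195, so d = 195.
11^1 ≡ 11 (mod 391)
11^2 ≡ 11^2 = 121 ≡ 121 (mod 391)
11^4 ≡ 121^2 = 14641 ≡ 174 (mod 391)
11^8 ≡ 174^2 = 30276 ≡ 169 (mod 391)
11^16 ≡ 169^2 = 28561 ≡ 18 (mod 391)
11^32 ≡ 18^2 = 324 ≡ 324 (mod 391)
11^64 ≡ 324^2 = 104976 ≡ 188 (mod 391)
11^128 ≡ 188^2 = 35344 ≡ 154 (mod 391)
195 = 128 + 64 + 2 + 1 in binary powers of 2.
So 11^195 ≡ 154 · 188 · 121 · 11 ≡ 107 (mod 391).
Squaring chain: 107; never reaches −1, so base 11 is a Miller–Rabin witness that 391 is composite.

107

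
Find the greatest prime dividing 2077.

67

2077 = 31 · 67
67 is prime.
So 2077 = 31 · 67; the largest prime factor is 67.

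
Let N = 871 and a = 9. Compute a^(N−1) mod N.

9^1 ≡ 9 (mod 871)
9^2 ≡ 9^2 = 81 ≡ 81 (mod 871)
9^4 ≡ 81^2 = 6561 ≡ 464 (mod 871)
9^8 ≡ 464^2 = 215296 ≡ 159 (mod 871)
9^16 ≡ 159^2 = 25281 ≡ 22 (mod 871)
9^32 ≡ 22^2 = 484 ≡ 484 (mod 871)
9^64 ≡ 484^2 = 234256 ≡ 828 (mod 871)
9^128 ≡ 828^2 = 685584 ≡ 107 (mod 871)
9^256 ≡ 107^2 = 11449 ≡ 126 (mod 871)
9^512 ≡ 126^2 = 15876 ≡ 198 (mod 871)
870 = 512 + 256 + 64 + 32 + 4 + 2 in binary powers of 2.
So 9^870 ≡ 198 · 126 · 828 · 484 · 464 · 81 ≡ 612 (mod 871).
Since 612 ≠ 1, base 9 is a Fermat witness: 871 is composite.

612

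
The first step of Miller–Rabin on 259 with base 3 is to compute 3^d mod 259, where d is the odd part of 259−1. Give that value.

259 − 1 = 258 = 2^1 · 129, so d = 129.
3^1 ≡ 3 (mod 259)
3^2 ≡ 3^2 = 9 ≡ 9 (mod 259)
3^4 ≡ 9^2 = 81 ≡ 81 (mod 259)
3^8 ≡ 81^2 = 6561 ≡ 86 (mod 259)
3^16 ≡ 86^2 = 7396 ≡ 144 (mod 259)
3^32 ≡ 144^2 = 20736 ≡ 16 (mod 259)
3^64 ≡ 16^2 = 256 ≡ 256 (mod 259)
3^128 ≡ 256^2 = 65536 ≡ 9 (mod 259)
129 = 128 + 1 in binary powers of 2.
So 3^129 ≡ 9 · 3 ≡ 27 (mod 259).
Squaring chain: 27; never reaches −1, so base 3 is a Miller–Rabin witness that 259 is composite.

27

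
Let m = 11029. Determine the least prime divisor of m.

11029 is odd.
Digit sum 13, not divisible by 3.
Ends in 9: not divisible by 5.
7: 11029 = 7·1575 + 4
11: 11029 = 11·1002 + 7
13: 11029 = 13·848 + 5
17: 11029 = 17·648 + 13
19: 11029 = 19·580 + 9
23: 11029 = 23·479 + 12
29: 11029 = 29·380 + 9
31: 11029 = 31·355 + 24
37: 11029 = 37·298 + 3
41: 11029 = 41·269

41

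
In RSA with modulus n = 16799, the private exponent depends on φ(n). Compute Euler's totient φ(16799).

Factor: 16799 = 107 · 157.
φ(16799) = (107−1) · (157−1) = 106 · 156 = 16536.

16536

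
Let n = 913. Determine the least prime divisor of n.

11

913 is odd.
Digit sum 13, not divisible by 3.
Ends in 3: not divisible by 5.
7: 913 = 7·130 + 3
11: 913 = 11·83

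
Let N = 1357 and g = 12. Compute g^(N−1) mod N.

1130

12^1 ≡ 12 (mod 1357)
12^2 ≡ 12^2 = 144 ≡ 144 (mod 1357)
12^4 ≡ 144^2 = 20736 ≡ 381 (mod 1357)
12^8 ≡ 381^2 = 145161 ≡ 1319 (mod 1357)
12^16 ≡ 1319^2 = 1739761 ≡ 87 (mod 1357)
12^32 ≡ 87^2 = 7569 ≡ 784 (mod 1357)
12^64 ≡ 784^2 = 614656 ≡ 1292 (mod 1357)
12^128 ≡ 1292^2 = 1669264 ≡ 154 (mod 1357)
12^256 ≡ 154^2 = 23716 ≡ 647 (mod 1357)
12^512 ≡ 647^2 = 418609 ≡ 653 (mod 1357)
12^1024 ≡ 653^2 = 426409 ≡ 311 (mod 1357)
1356 = 1024 + 256 + 64 + 8 + 4 in binary powers of 2.
So 12^1356 ≡ 311 · 647 · 1292 · 1319 · 381 ≡ 1130 (mod 1357).
Since 1130 ≠ 1, base 12 is a Fermat witness: 1357 is composite.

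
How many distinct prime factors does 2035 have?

3

2035 = 5 · 407
407 = 11 · 37
2035 = 5 · 11 · 37, which has 3 distinct prime factors.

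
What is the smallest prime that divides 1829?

1829 is odd.
Digit sum 20, not divisible by 3.
Ends in 9: not divisible by 5.
7: 1829 = 7·261 + 2
11: 1829 = 11·166 + 3
13: 1829 = 13·140 + 9
17: 1829 = 17·107 + 10
19: 1829 = 19·96 + 5
23: 1829 = 23·79 + 12
29: 1829 = 29·63 + 2
31: 1829 = 31·59

31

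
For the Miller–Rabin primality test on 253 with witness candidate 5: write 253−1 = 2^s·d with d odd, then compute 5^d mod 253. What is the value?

191

253 − 1 = 252 = 2^2 · 63, so d = 63.
5^1 ≡ 5 (mod 253)
5^2 ≡ 5^2 = 25 ≡ 25 (mod 253)
5^4 ≡ 25^2 = 625 ≡ 119 (mod 253)
5^8 ≡ 119^2 = 14161 ≡ 246 (mod 253)
5^16 ≡ 246^2 = 60516 ≡ 49 (mod 253)
5^32 ≡ 49^2 = 2401 ≡ 124 (mod 253)
63 = 32 + 16 + 8 + 4 + 2 + 1 in binary powers of 2.
So 5^63 ≡ 124 · 49 · 246 · 119 · 25 · 5 ≡ 191 (mod 253).
Squaring chain: 191 → 49; never reaches −1, so base 5 is a Miller–Rabin witness that 253 is composite.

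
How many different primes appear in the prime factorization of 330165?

5

330165 = 3^2 · 36685
36685 = 5 · 7337
7337 = 11 · 667
667 = 23 · 29
330165 = 3^2 · 5 · 11 · 23 · 29, which has 5 distinct prime factors.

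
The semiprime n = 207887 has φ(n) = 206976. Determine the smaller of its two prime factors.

φ(n) = (p−1)(q−1) = n − (p+q) + 1, so p + q = 207887 − 206976 + 1 = 912.
p and q are the roots of t² − 912t + 207887 = 0.
Discriminant: 912² − 4·207887 = 831744 − 831548 = 196; √196 = 14.
q = (912 − 14)/2 = 449, p = (912 + 14)/2 = 463.
Check: 449 · 463 = 207887.

449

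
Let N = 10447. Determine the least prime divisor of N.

31

10447 is odd.
Digit sum 16, not divisible by 3.
Ends in 7: not divisible by 5.
7: 10447 = 7·1492 + 3
11: 10447 = 11·949 + 8
13: 10447 = 13·803 + 8
17: 10447 = 17·614 + 9
19: 10447 = 19·549 + 16
23: 10447 = 23·454 + 5
29: 10447 = 29·360 + 7
31: 10447 = 31·337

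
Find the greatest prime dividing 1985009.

67

1985009 = 13 · 152693
152693 = 43 · 3551
3551 = 53 · 67
67 is prime.
So 1985009 = 13 · 43 · 53 · 67; the largest prime factor is 67.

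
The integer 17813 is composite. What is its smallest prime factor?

47

17813 is odd.
Digit sum 20, not divisible by 3.
Ends in 3: not divisible by 5.
7: 17813 = 7·2544 + 5
11: 17813 = 11·1619 + 4
13: 17813 = 13·1370 + 3
17: 17813 = 17·1047 + 14
19: 17813 = 19·937 + 10
23: 17813 = 23·774 + 11
29: 17813 = 29·614 + 7
31: 17813 = 31·574 + 19
37: 17813 = 37·481 + 16
41: 17813 = 41·434 + 19
43: 17813 = 43·414 + 11
47: 17813 = 47·379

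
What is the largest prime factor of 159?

159 = 3 · 53
53 is prime.
So 159 = 3 · 53; the largest prime factor is 53.

53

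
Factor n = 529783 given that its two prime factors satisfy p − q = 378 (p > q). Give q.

563

Since p = q + 378, we have 529783 = q(q + 378), so q² + 378q − 529783 = 0.
Discriminant: 378² + 4·529783 = 142884 + 2119132 = 2262016; √2262016 = 1504.
q = (−378 + 1504)/2 = 563, and p = q + 378 = 941.
Check: 563 · 941 = 529783.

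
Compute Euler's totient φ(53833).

48000

Factor: 53833 = 13 · 41 · 101.
φ(53833) = (13−1) · (41−1) · (101−1) = 12 · 40 · 100 = 48000.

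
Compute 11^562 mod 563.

11^1 ≡ 11 (mod 563)
11^2 ≡ 11^2 = 121 ≡ 121 (mod 563)
11^4 ≡ 121^2 = 14641 ≡ 3 (mod 563)
11^8 ≡ 3^2 = 9 ≡ 9 (mod 563)
11^16 ≡ 9^2 = 81 ≡ 81 (mod 563)
11^32 ≡ 81^2 = 6561 ≡ 368 (mod 563)
11^64 ≡ 368^2 = 135424 ≡ 304 (mod 563)
11^128 ≡ 304^2 = 92416 ≡ 84 (mod 563)
11^256 ≡ 84^2 = 7056 ≡ 300 (mod 563)
11^512 ≡ 300^2 = 90000 ≡ 483 (mod 563)
562 = 512 + 32 + 16 + 2 in binary powers of 2.
So 11^562 ≡ 483 · 368 · 81 · 121 ≡ 1 (mod 563).
Since the result is 1, base 11 gives no evidence that 563 is composite.

1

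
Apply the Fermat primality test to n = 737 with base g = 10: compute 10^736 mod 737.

10^1 ≡ 10 (mod 737)
10^2 ≡ 10^2 = 100 ≡ 100 (mod 737)
10^4 ≡ 100^2 = 10000 ≡ 419 (mod 737)
10^8 ≡ 419^2 = 175561 ≡ 155 (mod 737)
10^16 ≡ 155^2 = 24025 ≡ 441 (mod 737)
10^32 ≡ 441^2 = 194481 ≡ 650 (mod 737)
10^64 ≡ 650^2 = 422500 ≡ 199 (mod 737)
10^128 ≡ 199^2 = 39601 ≡ 540 (mod 737)
10^256 ≡ 540^2 = 291600 ≡ 485 (mod 737)
10^512 ≡ 485^2 = 235225 ≡ 122 (mod 737)
736 = 512 + 128 + 64 + 32 in binary powers of 2.
So 10^736 ≡ 122 · 540 · 199 · 650 ≡ 23 (mod 737).
Since 23 ≠ 1, base 10 is a Fermat witness: 737 is composite.

23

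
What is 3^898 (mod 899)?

38

3^1 ≡ 3 (mod 899)
3^2 ≡ 3^2 = 9 ≡ 9 (mod 899)
3^4 ≡ 9^2 = 81 ≡ 81 (mod 899)
3^8 ≡ 81^2 = 6561 ≡ 268 (mod 899)
3^16 ≡ 268^2 = 71824 ≡ 803 (mod 899)
3^32 ≡ 803^2 = 644809 ≡ 226 (mod 899)
3^64 ≡ 226^2 = 51076 ≡ 732 (mod 899)
3^128 ≡ 732^2 = 535824 ≡ 20 (mod 899)
3^256 ≡ 20^2 = 400 ≡ 400 (mod 899)
3^512 ≡ 400^2 = 160000 ≡ 877 (mod 899)
898 = 512 + 256 + 128 + 2 in binary powers of 2.
So 3^898 ≡ 877 · 400 · 20 · 9 ≡ 38 (mod 899).
Since 38 ≠ 1, base 3 is a Fermat witness: 899 is composite.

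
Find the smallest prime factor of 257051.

257051 is odd.
Digit sum 20, not divisible by 3.
Ends in 1: not divisible by 5.
7: 257051 = 7·36721 + 4
11: 257051 = 11·23368 + 3
13: 257051 = 13·19773 + 2
17: 257051 = 17·15120 + 11
19: 257051 = 19·13529

19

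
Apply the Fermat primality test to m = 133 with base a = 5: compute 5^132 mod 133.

64

5^1 ≡ 5 (mod 133)
5^2 ≡ 5^2 = 25 ≡ 25 (mod 133)
5^4 ≡ 25^2 = 625 ≡ 93 (mod 133)
5^8 ≡ 93^2 = 8649 ≡ 4 (mod 133)
5^16 ≡ 4^2 = 16 ≡ 16 (mod 133)
5^32 ≡ 16^2 = 256 ≡ 123 (mod 133)
5^64 ≡ 123^2 = 15129 ≡ 100 (mod 133)
5^128 ≡ 100^2 = 10000 ≡ 25 (mod 133)
132 = 128 + 4 in binary powers of 2.
So 5^132 ≡ 25 · 93 ≡ 64 (mod 133).
Since 64 ≠ 1, base 5 is a Fermat witness: 133 is composite.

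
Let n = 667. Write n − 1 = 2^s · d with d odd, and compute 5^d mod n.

667 − 1 = 666 = 2^1 · 333, so d = 333.
5^1 ≡ 5 (mod 667)
5^2 ≡ 5^2 = 25 ≡ 25 (mod 667)
5^4 ≡ 25^2 = 625 ≡ 625 (mod 667)
5^8 ≡ 625^2 = 390625 ≡ 430 (mod 667)
5^16 ≡ 430^2 = 184900 ≡ 141 (mod 667)
5^32 ≡ 141^2 = 19881 ≡ 538 (mod 667)
5^64 ≡ 538^2 = 289444 ≡ 633 (mod 667)
5^128 ≡ 633^2 = 400689 ≡ 489 (mod 667)
5^256 ≡ 489^2 = 239121 ≡ 335 (mod 667)
333 = 256 + 64 + 8 + 4 + 1 in binary powers of 2.
So 5^333 ≡ 335 · 633 · 430 · 625 · 5 ≡ 332 (mod 667).
Squaring chain: 332; never reaches −1, so base 5 is a Miller–Rabin witness that 667 is composite.

332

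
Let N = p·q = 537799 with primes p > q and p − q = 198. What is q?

Since p = q + 198, we have 537799 = q(q + 198), so q² + 198q − 537799 = 0.
Discriminant: 198² + 4·537799 = 39204 + 2151196 = 2190400; √2190400 = 1480.
q = (−198 + 1480)/2 = 641, and p = q + 198 = 839.
Check: 641 · 839 = 537799.

641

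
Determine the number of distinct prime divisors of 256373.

256373 = 13^2 · 1517
1517 = 37 · 41
256373 = 13^2 · 37 · 41, which has 3 distinct prime factors.

3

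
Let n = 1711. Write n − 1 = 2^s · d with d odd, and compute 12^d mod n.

1711 − 1 = 1710 = 2^1 · 855, so d = 855.
12^1 ≡ 12 (mod 1711)
12^2 ≡ 12^2 = 144 ≡ 144 (mod 1711)
12^4 ≡ 144^2 = 20736 ≡ 204 (mod 1711)
12^8 ≡ 204^2 = 41616 ≡ 552 (mod 1711)
12^16 ≡ 552^2 = 304704 ≡ 146 (mod 1711)
12^32 ≡ 146^2 = 21316 ≡ 784 (mod 1711)
12^64 ≡ 784^2 = 614656 ≡ 407 (mod 1711)
12^128 ≡ 407^2 = 165649 ≡ 1393 (mod 1711)
12^256 ≡ 1393^2 = 1940449 ≡ 175 (mod 1711)
12^512 ≡ 175^2 = 30625 ≡ 1538 (mod 1711)
855 = 512 + 256 + 64 + 16 + 4 + 2 + 1 in binary powers of 2.
So 12^855 ≡ 1538 · 175 · 407 · 146 · 204 · 144 · 12 ≡ 1467 (mod 1711).
Squaring chain: 1467; never reaches −1, so base 12 is a Miller–Rabin witness that 1711 is composite.

1467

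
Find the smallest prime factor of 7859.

7859 is odd.
Digit sum 29, not divisible by 3.
Ends in 9: not divisible by 5.
7: 7859 = 7·1122 + 5
11: 7859 = 11·714 + 5
13: 7859 = 13·604 + 7
17: 7859 = 17·462 + 5
19: 7859 = 19·413 + 12
23: 7859 = 23·341 + 16
29: 7859 = 29·271

29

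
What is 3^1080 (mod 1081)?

3^1 ≡ 3 (mod 1081)
3^2 ≡ 3^2 = 9 ≡ 9 (mod 1081)
3^4 ≡ 9^2 = 81 ≡ 81 (mod 1081)
3^8 ≡ 81^2 = 6561 ≡ 75 (mod 1081)
3^16 ≡ 75^2 = 5625 ≡ 220 (mod 1081)
3^32 ≡ 220^2 = 48400 ≡ 836 (mod 1081)
3^64 ≡ 836^2 = 698896 ≡ 570 (mod 1081)
3^128 ≡ 570^2 = 324900 ≡ 600 (mod 1081)
3^256 ≡ 600^2 = 360000 ≡ 27 (mod 1081)
3^512 ≡ 27^2 = 729 ≡ 729 (mod 1081)
3^1024 ≡ 729^2 = 531441 ≡ 670 (mod 1081)
1080 = 1024 + 32 + 16 + 8 in binary powers of 2.
So 3^1080 ≡ 670 · 836 · 220 · 75 ≡ 768 (mod 1081).
Since 768 ≠ 1, base 3 is a Fermat witness: 1081 is composite.

768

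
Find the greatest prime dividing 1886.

41

1886 = 2 · 943
943 = 23 · 41
41 is prime.
So 1886 = 2 · 23 · 41; the largest prime factor is 41.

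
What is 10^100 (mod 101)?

10^1 ≡ 10 (mod 101)
10^2 ≡ 10^2 = 100 ≡ 100 (mod 101)
10^4 ≡ 100^2 = 10000 ≡ 1 (mod 101)
10^8 ≡ 1^2 = 1 ≡ 1 (mod 101)
10^16 ≡ 1^2 = 1 ≡ 1 (mod 101)
10^32 ≡ 1^2 = 1 ≡ 1 (mod 101)
10^64 ≡ 1^2 = 1 ≡ 1 (mod 101)
100 = 64 + 32 + 4 in binary powers of 2.
So 10^100 ≡ 1 · 1 · 1 ≡ 1 (mod 101).
Since the result is 1, base 10 gives no evidence that 101 is composite.

1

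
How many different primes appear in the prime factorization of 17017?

4

17017 = 7 · 2431
2431 = 11 · 221
221 = 13 · 17
17017 = 7 · 11 · 13 · 17, which has 4 distinct prime factors.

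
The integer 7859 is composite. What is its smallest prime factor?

7859 is odd.
Digit sum 29, not divisible by 3.
Ends in 9: not divisible by 5.
7: 7859 = 7·1122 + 5
11: 7859 = 11·714 + 5
13: 7859 = 13·604 + 7
17: 7859 = 17·462 + 5
19: 7859 = 19·413 + 12
23: 7859 = 23·341 + 16
29: 7859 = 29·271

29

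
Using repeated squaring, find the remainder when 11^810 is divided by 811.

1

11^1 ≡ 11 (mod 811)
11^2 ≡ 11^2 = 121 ≡ 121 (mod 811)
11^4 ≡ 121^2 = 14641 ≡ 43 (mod 811)
11^8 ≡ 43^2 = 1849 ≡ 227 (mod 811)
11^16 ≡ 227^2 = 51529 ≡ 436 (mod 811)
11^32 ≡ 436^2 = 190096 ≡ 322 (mod 811)
11^64 ≡ 322^2 = 103684 ≡ 687 (mod 811)
11^128 ≡ 687^2 = 471969 ≡ 778 (mod 811)
11^256 ≡ 778^2 = 605284 ≡ 278 (mod 811)
11^512 ≡ 278^2 = 77284 ≡ 239 (mod 811)
810 = 512 + 256 + 32 + 8 + 2 in binary powers of 2.
So 11^810 ≡ 239 · 278 · 322 · 227 · 121 ≡ 1 (mod 811).
Since the result is 1, base 11 gives no evidence that 811 is composite.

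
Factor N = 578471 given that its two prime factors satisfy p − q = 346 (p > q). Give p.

Since p = q + 346, we have 578471 = q(q + 346), so q² + 346q − 578471 = 0.
Discriminant: 346² + 4·578471 = 119716 + 2313884 = 2433600; √2433600 = 1560.
q = (−346 + 1560)/2 = 607, and p = q + 346 = 953.
Check: 607 · 953 = 578471.

953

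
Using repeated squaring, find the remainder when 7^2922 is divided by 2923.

433

7^1 ≡ 7 (mod 2923)
7^2 ≡ 7^2 = 49 ≡ 49 (mod 2923)
7^4 ≡ 49^2 = 2401 ≡ 2401 (mod 2923)
7^8 ≡ 2401^2 = 5764801 ≡ 645 (mod 2923)
7^16 ≡ 645^2 = 416025 ≡ 959 (mod 2923)
7^32 ≡ 959^2 = 919681 ≡ 1859 (mod 2923)
7^64 ≡ 1859^2 = 3455881 ≡ 895 (mod 2923)
7^128 ≡ 895^2 = 801025 ≡ 123 (mod 2923)
7^256 ≡ 123^2 = 15129 ≡ 514 (mod 2923)
7^512 ≡ 514^2 = 264196 ≡ 1126 (mod 2923)
7^1024 ≡ 1126^2 = 1267876 ≡ 2217 (mod 2923)
7^2048 ≡ 2217^2 = 4915089 ≡ 1526 (mod 2923)
2922 = 2048 + 512 + 256 + 64 + 32 + 8 + 2 in binary powers of 2.
So 7^2922 ≡ 1526 · 1126 · 514 · 895 · 1859 · 645 · 49 ≡ 433 (mod 2923).
Since 433 ≠ 1, base 7 is a Fermat witness: 2923 is composite.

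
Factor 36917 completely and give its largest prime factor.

36917 = 19 · 1943
1943 = 29 · 67
67 is prime.
So 36917 = 19 · 29 · 67; the largest prime factor is 67.

67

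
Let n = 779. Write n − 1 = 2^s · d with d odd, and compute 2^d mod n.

779 − 1 = 778 = 2^1 · 389, so d = 389.
2^1 ≡ 2 (mod 779)
2^2 ≡ 2^2 = 4 ≡ 4 (mod 779)
2^4 ≡ 4^2 = 16 ≡ 16 (mod 779)
2^8 ≡ 16^2 = 256 ≡ 256 (mod 779)
2^16 ≡ 256^2 = 65536 ≡ 100 (mod 779)
2^32 ≡ 100^2 = 10000 ≡ 652 (mod 779)
2^64 ≡ 652^2 = 425104 ≡ 549 (mod 779)
2^128 ≡ 549^2 = 301401 ≡ 707 (mod 779)
2^256 ≡ 707^2 = 499849 ≡ 510 (mod 779)
389 = 256 + 128 + 4 + 1 in binary powers of 2.
So 2^389 ≡ 510 · 707 · 16 · 2 ≡ 471 (mod 779).
Squaring chain: 471; never reaches −1, so base 2 is a Miller–Rabin witness that 779 is composite.

471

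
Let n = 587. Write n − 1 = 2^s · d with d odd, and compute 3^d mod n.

1

587 − 1 = 586 = 2^1 · 293, so d = 293.
3^1 ≡ 3 (mod 587)
3^2 ≡ 3^2 = 9 ≡ 9 (mod 587)
3^4 ≡ 9^2 = 81 ≡ 81 (mod 587)
3^8 ≡ 81^2 = 6561 ≡ 104 (mod 587)
3^16 ≡ 104^2 = 10816 ≡ 250 (mod 587)
3^32 ≡ 250^2 = 62500 ≡ 278 (mod 587)
3^64 ≡ 278^2 = 77284 ≡ 387 (mod 587)
3^128 ≡ 387^2 = 149769 ≡ 84 (mod 587)
3^256 ≡ 84^2 = 7056 ≡ 12 (mod 587)
293 = 256 + 32 + 4 + 1 in binary powers of 2.
So 3^293 ≡ 12 · 278 · 81 · 3 ≡ 1 (mod 587).
Since 3^d ≡ 1 (mod 587), base 3 does not prove 587 composite.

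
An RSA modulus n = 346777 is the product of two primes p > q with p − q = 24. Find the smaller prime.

Since p = q + 24, we have 346777 = q(q + 24), so q² + 24q − 346777 = 0.
Discriminant: 24² + 4·346777 = 576 + 1387108 = 1387684; √1387684 = 1178.
q = (−24 + 1178)/2 = 577, and p = q + 24 = 601.
Check: 577 · 601 = 346777.

577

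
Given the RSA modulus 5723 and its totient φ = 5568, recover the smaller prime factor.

59

φ(n) = (p−1)(q−1) = n − (p+q) + 1, so p + q = 5723 − 5568 + 1 = 156.
p and q are the roots of t² − 156t + 5723 = 0.
Discriminant: 156² − 4·5723 = 24336 − 22892 = 1444; √1444 = 38.
q = (156 − 38)/2 = 59, p = (156 + 38)/2 = 97.
Check: 59 · 97 = 5723.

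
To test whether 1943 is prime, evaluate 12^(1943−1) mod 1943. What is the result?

927

12^1 ≡ 12 (mod 1943)
12^2 ≡ 12^2 = 144 ≡ 144 (mod 1943)
12^4 ≡ 144^2 = 20736 ≡ 1306 (mod 1943)
12^8 ≡ 1306^2 = 1705636 ≡ 1625 (mod 1943)
12^16 ≡ 1625^2 = 2640625 ≡ 88 (mod 1943)
12^32 ≡ 88^2 = 7744 ≡ 1915 (mod 1943)
12^64 ≡ 1915^2 = 3667225 ≡ 784 (mod 1943)
12^128 ≡ 784^2 = 614656 ≡ 668 (mod 1943)
12^256 ≡ 668^2 = 446224 ≡ 1277 (mod 1943)
12^512 ≡ 1277^2 = 1630729 ≡ 552 (mod 1943)
12^1024 ≡ 552^2 = 304704 ≡ 1596 (mod 1943)
1942 = 1024 + 512 + 256 + 128 + 16 + 4 + 2 in binary powers of 2.
So 12^1942 ≡ 1596 · 552 · 1277 · 668 · 88 · 1306 · 144 ≡ 927 (mod 1943).
Since 927 ≠ 1, base 12 is a Fermat witness: 1943 is composite.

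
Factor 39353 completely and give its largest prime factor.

39353 = 23 · 1711
1711 = 29 · 59
59 is prime.
So 39353 = 23 · 29 · 59; the largest prime factor is 59.

59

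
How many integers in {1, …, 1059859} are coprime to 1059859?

1014600

Factor: 1059859 = 31 · 179 · 191.
φ(1059859) = (31−1) · (179−1) · (191−1) = 30 · 178 · 190 = 1014600.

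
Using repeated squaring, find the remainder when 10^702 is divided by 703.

10^1 ≡ 10 (mod 703)
10^2 ≡ 10^2 = 100 ≡ 100 (mod 703)
10^4 ≡ 100^2 = 10000 ≡ 158 (mod 703)
10^8 ≡ 158^2 = 24964 ≡ 359 (mod 703)
10^16 ≡ 359^2 = 128881 ≡ 232 (mod 703)
10^32 ≡ 232^2 = 53824 ≡ 396 (mod 703)
10^64 ≡ 396^2 = 156816 ≡ 47 (mod 703)
10^128 ≡ 47^2 = 2209 ≡ 100 (mod 703)
10^256 ≡ 100^2 = 10000 ≡ 158 (mod 703)
10^512 ≡ 158^2 = 24964 ≡ 359 (mod 703)
702 = 512 + 128 + 32 + 16 + 8 + 4 + 2 in binary powers of 2.
So 10^702 ≡ 359 · 100 · 396 · 232 · 359 · 158 · 100 ≡ 1 (mod 703).
Since the result is 1, base 10 gives no evidence that 703 is composite.

1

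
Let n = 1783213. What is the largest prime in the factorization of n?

1783213 = 23 · 77531
77531 = 31 · 2501
2501 = 41 · 61
61 is prime.
So 1783213 = 23 · 31 · 41 · 61; the largest prime factor is 61.

61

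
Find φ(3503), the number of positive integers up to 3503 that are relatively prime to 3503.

Factor: 3503 = 31 · 113.
φ(3503) = (31−1) · (113−1) = 30 · 112 = 3360.

3360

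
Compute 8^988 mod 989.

78

8^1 ≡ 8 (mod 989)
8^2 ≡ 8^2 = 64 ≡ 64 (mod 989)
8^4 ≡ 64^2 = 4096 ≡ 140 (mod 989)
8^8 ≡ 140^2 = 19600 ≡ 809 (mod 989)
8^16 ≡ 809^2 = 654481 ≡ 752 (mod 989)
8^32 ≡ 752^2 = 565504 ≡ 785 (mod 989)
8^64 ≡ 785^2 = 616225 ≡ 78 (mod 989)
8^128 ≡ 78^2 = 6084 ≡ 150 (mod 989)
8^256 ≡ 150^2 = 22500 ≡ 742 (mod 989)
8^512 ≡ 742^2 = 550564 ≡ 680 (mod 989)
988 = 512 + 256 + 128 + 64 + 16 + 8 + 4 in binary powers of 2.
So 8^988 ≡ 680 · 742 · 150 · 78 · 752 · 809 · 140 ≡ 78 (mod 989).
Since 78 ≠ 1, base 8 is a Fermat witness: 989 is composite.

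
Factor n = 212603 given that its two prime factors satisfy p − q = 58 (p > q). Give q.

433

Since p = q + 58, we have 212603 = q(q + 58), so q² + 58q − 212603 = 0.
Discriminant: 58² + 4·212603 = 3364 + 850412 = 853776; √853776 = 924.
q = (−58 + 924)/2 = 433, and p = q + 58 = 491.
Check: 433 · 491 = 212603.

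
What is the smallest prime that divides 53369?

83

53369 is odd.
Digit sum 26, not divisible by 3.
Ends in 9: not divisible by 5.
7: 53369 = 7·7624 + 1
11: 53369 = 11·4851 + 8
13: 53369 = 13·4105 + 4
17: 53369 = 17·3139 + 6
19: 53369 = 19·2808 + 17
23: 53369 = 23·2320 + 9
29: 53369 = 29·1840 + 9
31: 53369 = 31·1721 + 18
37: 53369 = 37·1442 + 15
41: 53369 = 41·1301 + 28
43: 53369 = 43·1241 + 6
47: 53369 = 47·1135 + 24
53: 53369 = 53·1006 + 51
59: 53369 = 59·904 + 33
61: 53369 = 61·874 + 55
67: 53369 = 67·796 + 37
71: 53369 = 71·751 + 48
73: 53369 = 73·731 + 6
79: 53369 = 79·675 + 44
83: 53369 = 83·643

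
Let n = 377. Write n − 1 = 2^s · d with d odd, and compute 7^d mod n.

377 − 1 = 376 = 2^3 · 47, so d = 47.
7^1 ≡ 7 (mod 377)
7^2 ≡ 7^2 = 49 ≡ 49 (mod 377)
7^4 ≡ 49^2 = 2401 ≡ 139 (mod 377)
7^8 ≡ 139^2 = 19321 ≡ 94 (mod 377)
7^16 ≡ 94^2 = 8836 ≡ 165 (mod 377)
7^32 ≡ 165^2 = 27225 ≡ 81 (mod 377)
47 = 32 + 8 + 4 + 2 + 1 in binary powers of 2.
So 7^47 ≡ 81 · 94 · 139 · 49 · 7 ≡ 132 (mod 377).
Squaring chain: 132 → 82 → 315; never reaches −1, so base 7 is a Miller–Rabin witness that 377 is composite.

132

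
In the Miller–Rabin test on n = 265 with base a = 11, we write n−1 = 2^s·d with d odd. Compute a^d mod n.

131

265 − 1 = 264 = 2^3 · 33, so d = 33.
11^1 ≡ 11 (mod 265)
11^2 ≡ 11^2 = 121 ≡ 121 (mod 265)
11^4 ≡ 121^2 = 14641 ≡ 66 (mod 265)
11^8 ≡ 66^2 = 4356 ≡ 116 (mod 265)
11^16 ≡ 116^2 = 13456 ≡ 206 (mod 265)
11^32 ≡ 206^2 = 42436 ≡ 36 (mod 265)
33 = 32 + 1 in binary powers of 2.
So 11^33 ≡ 36 · 11 ≡ 131 (mod 265).
Squaring chain: 131 → 201 → 121; never reaches −1, so base 11 is a Miller–Rabin witness that 265 is composite.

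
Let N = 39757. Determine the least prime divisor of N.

39757 is odd.
Digit sum 31, not divisible by 3.
Ends in 7: not divisible by 5.
7: 39757 = 7·5679 + 4
11: 39757 = 11·3614 + 3
13: 39757 = 13·3058 + 3
17: 39757 = 17·2338 + 11
19: 39757 = 19·2092 + 9
23: 39757 = 23·1728 + 13
29: 39757 = 29·1370 + 27
31: 39757 = 31·1282 + 15
37: 39757 = 37·1074 + 19
41: 39757 = 41·969 + 28
43: 39757 = 43·924 + 25
47: 39757 = 47·845 + 42
53: 39757 = 53·750 + 7
59: 39757 = 59·673 + 50
61: 39757 = 61·651 + 46
67: 39757 = 67·593 + 26
71: 39757 = 71·559 + 68
73: 39757 = 73·544 + 45
79: 39757 = 79·503 + 20
83: 39757 = 83·479

83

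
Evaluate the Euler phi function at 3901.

3772

Factor: 3901 = 47 · 83.
φ(3901) = (47−1) · (83−1) = 46 · 82 = 3772.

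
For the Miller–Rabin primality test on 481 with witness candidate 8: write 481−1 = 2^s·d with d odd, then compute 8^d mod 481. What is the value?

31

481 − 1 = 480 = 2^5 · 15, so d = 15.
8^1 ≡ 8 (mod 481)
8^2 ≡ 8^2 = 64 ≡ 64 (mod 481)
8^4 ≡ 64^2 = 4096 ≡ 248 (mod 481)
8^8 ≡ 248^2 = 61504 ≡ 417 (mod 481)
15 = 8 + 4 + 2 + 1 in binary powers of 2.
So 8^15 ≡ 417 · 248 · 64 · 8 ≡ 31 (mod 481).
Squaring chain: 31 → 480 → 1 → 1 → 1; reaches −1, so base 8 does not prove 481 composite.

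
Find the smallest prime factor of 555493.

47

555493 is odd.
Digit sum 31, not divisible by 3.
Ends in 3: not divisible by 5.
7: 555493 = 7·79356 + 1
11: 555493 = 11·50499 + 4
13: 555493 = 13·42730 + 3
17: 555493 = 17·32676 + 1
19: 555493 = 19·29236 + 9
23: 555493 = 23·24151 + 20
29: 555493 = 29·19154 + 27
31: 555493 = 31·17919 + 4
37: 555493 = 37·15013 + 12
41: 555493 = 41·13548 + 25
43: 555493 = 43·12918 + 19
47: 555493 = 47·11819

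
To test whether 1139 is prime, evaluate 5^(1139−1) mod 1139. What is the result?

1096

5^1 ≡ 5 (mod 1139)
5^2 ≡ 5^2 = 25 ≡ 25 (mod 1139)
5^4 ≡ 25^2 = 625 ≡ 625 (mod 1139)
5^8 ≡ 625^2 = 390625 ≡ 1087 (mod 1139)
5^16 ≡ 1087^2 = 1181569 ≡ 426 (mod 1139)
5^32 ≡ 426^2 = 181476 ≡ 375 (mod 1139)
5^64 ≡ 375^2 = 140625 ≡ 528 (mod 1139)
5^128 ≡ 528^2 = 278784 ≡ 868 (mod 1139)
5^256 ≡ 868^2 = 753424 ≡ 545 (mod 1139)
5^512 ≡ 545^2 = 297025 ≡ 885 (mod 1139)
5^1024 ≡ 885^2 = 783225 ≡ 732 (mod 1139)
1138 = 1024 + 64 + 32 + 16 + 2 in binary powers of 2.
So 5^1138 ≡ 732 · 528 · 375 · 426 · 25 ≡ 1096 (mod 1139).
Since 1096 ≠ 1, base 5 is a Fermat witness: 1139 is composite.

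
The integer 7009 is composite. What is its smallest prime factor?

7009 is odd.
Digit sum 16, not divisible by 3.
Ends in 9: not divisible by 5.
7: 7009 = 7·1001 + 2
11: 7009 = 11·637 + 2
13: 7009 = 13·539 + 2
17: 7009 = 17·412 + 5
19: 7009 = 19·368 + 17
23: 7009 = 23·304 + 17
29: 7009 = 29·241 + 20
31: 7009 = 31·226 + 3
37: 7009 = 37·189 + 16
41: 7009 = 41·170 + 39
43: 7009 = 43·163

43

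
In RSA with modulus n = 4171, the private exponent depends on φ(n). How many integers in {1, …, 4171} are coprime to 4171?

4032

Factor: 4171 = 43 · 97.
φ(4171) = (43−1) · (97−1) = 42 · 96 = 4032.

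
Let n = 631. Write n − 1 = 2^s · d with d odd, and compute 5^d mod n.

1

631 − 1 = 630 = 2^1 · 315, so d = 315.
5^1 ≡ 5 (mod 631)
5^2 ≡ 5^2 = 25 ≡ 25 (mod 631)
5^4 ≡ 25^2 = 625 ≡ 625 (mod 631)
5^8 ≡ 625^2 = 390625 ≡ 36 (mod 631)
5^16 ≡ 36^2 = 1296 ≡ 34 (mod 631)
5^32 ≡ 34^2 = 1156 ≡ 525 (mod 631)
5^64 ≡ 525^2 = 275625 ≡ 509 (mod 631)
5^128 ≡ 509^2 = 259081 ≡ 371 (mod 631)
5^256 ≡ 371^2 = 137641 ≡ 83 (mod 631)
315 = 256 + 32 + 16 + 8 + 2 + 1 in binary powers of 2.
So 5^315 ≡ 83 · 525 · 34 · 36 · 25 · 5 ≡ 1 (mod 631).
Since 5^d ≡ 1 (mod 631), base 5 does not prove 631 composite.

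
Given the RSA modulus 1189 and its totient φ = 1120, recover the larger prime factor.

φ(n) = (p−1)(q−1) = n − (p+q) + 1, so p + q = 1189 − 1120 + 1 = 70.
p and q are the roots of t² − 70t + 1189 = 0.
Discriminant: 70² − 4·1189 = 4900 − 4756 = 144; √144 = 12.
q = (70 − 12)/2 = 29, p = (70 + 12)/2 = 41.
Check: 29 · 41 = 1189.

41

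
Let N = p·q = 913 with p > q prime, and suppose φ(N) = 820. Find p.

83

φ(n) = (p−1)(q−1) = n − (p+q) + 1, so p + q = 913 − 820 + 1 = 94.
p and q are the roots of t² − 94t + 913 = 0.
Discriminant: 94² − 4·913 = 8836 − 3652 = 5184; √5184 = 72.
q = (94 − 72)/2 = 11, p = (94 + 72)/2 = 83.
Check: 11 · 83 = 913.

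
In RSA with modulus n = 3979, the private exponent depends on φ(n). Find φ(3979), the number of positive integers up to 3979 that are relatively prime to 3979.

Factor: 3979 = 23 · 173.
φ(3979) = (23−1) · (173−1) = 22 · 172 = 3784.

3784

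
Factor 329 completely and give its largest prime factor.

329 = 7 · 47
47 is prime.
So 329 = 7 · 47; the largest prime factor is 47.

47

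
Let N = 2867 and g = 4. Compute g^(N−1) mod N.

4^1 ≡ 4 (mod 2867)
4^2 ≡ 4^2 = 16 ≡ 16 (mod 2867)
4^4 ≡ 16^2 = 256 ≡ 256 (mod 2867)
4^8 ≡ 256^2 = 65536 ≡ 2462 (mod 2867)
4^16 ≡ 2462^2 = 6061444 ≡ 606 (mod 2867)
4^32 ≡ 606^2 = 367236 ≡ 260 (mod 2867)
4^64 ≡ 260^2 = 67600 ≡ 1659 (mod 2867)
4^128 ≡ 1659^2 = 2752281 ≡ 2828 (mod 2867)
4^256 ≡ 2828^2 = 7997584 ≡ 1521 (mod 2867)
4^512 ≡ 1521^2 = 2313441 ≡ 2639 (mod 2867)
4^1024 ≡ 2639^2 = 6964321 ≡ 378 (mod 2867)
4^2048 ≡ 378^2 = 142884 ≡ 2401 (mod 2867)
2866 = 2048 + 512 + 256 + 32 + 16 + 2 in binary powers of 2.
So 4^2866 ≡ 2401 · 2639 · 1521 · 260 · 606 · 16 ≡ 972 (mod 2867).
Since 972 ≠ 1, base 4 is a Fermat witness: 2867 is composite.

972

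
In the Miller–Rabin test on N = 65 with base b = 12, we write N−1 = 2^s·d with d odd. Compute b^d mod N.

12

65 − 1 = 64 = 2^6 · 1, so d = 1.
12^1 ≡ 12 (mod 65)
1 = 1 in binary powers of 2.
So 12^1 ≡ 12 ≡ 12 (mod 65).
Squaring chain: 12 → 14 → 1 → 1 → 1 → 1; never reaches −1, so base 12 is a Miller–Rabin witness that 65 is composite.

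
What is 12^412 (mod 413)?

289

12^1 ≡ 12 (mod 413)
12^2 ≡ 12^2 = 144 ≡ 144 (mod 413)
12^4 ≡ 144^2 = 20736 ≡ 86 (mod 413)
12^8 ≡ 86^2 = 7396 ≡ 375 (mod 413)
12^16 ≡ 375^2 = 140625 ≡ 205 (mod 413)
12^32 ≡ 205^2 = 42025 ≡ 312 (mod 413)
12^64 ≡ 312^2 = 97344 ≡ 289 (mod 413)
12^128 ≡ 289^2 = 83521 ≡ 95 (mod 413)
12^256 ≡ 95^2 = 9025 ≡ 352 (mod 413)
412 = 256 + 128 + 16 + 8 + 4 in binary powers of 2.
So 12^412 ≡ 352 · 95 · 205 · 375 · 86 ≡ 289 (mod 413).
Since 289 ≠ 1, base 12 is a Fermat witness: 413 is composite.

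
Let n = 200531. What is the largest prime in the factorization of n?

200531 = 41 · 4891
4891 = 67 · 73
73 is prime.
So 200531 = 41 · 67 · 73; the largest prime factor is 73.

73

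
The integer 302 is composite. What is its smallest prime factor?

302 is even: 2 divides it.

2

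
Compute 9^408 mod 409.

1

9^1 ≡ 9 (mod 409)
9^2 ≡ 9^2 = 81 ≡ 81 (mod 409)
9^4 ≡ 81^2 = 6561 ≡ 17 (mod 409)
9^8 ≡ 17^2 = 289 ≡ 289 (mod 409)
9^16 ≡ 289^2 = 83521 ≡ 85 (mod 409)
9^32 ≡ 85^2 = 7225 ≡ 272 (mod 409)
9^64 ≡ 272^2 = 73984 ≡ 364 (mod 409)
9^128 ≡ 364^2 = 132496 ≡ 389 (mod 409)
9^256 ≡ 389^2 = 151321 ≡ 400 (mod 409)
408 = 256 + 128 + 16 + 8 in binary powers of 2.
So 9^408 ≡ 400 · 389 · 85 · 289 ≡ 1 (mod 409).
Since the result is 1, base 9 gives no evidence that 409 is composite.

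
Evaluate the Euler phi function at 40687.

Factor: 40687 = 23 · 29 · 61.
φ(40687) = (23−1) · (29−1) · (61−1) = 22 · 28 · 60 = 36960.

36960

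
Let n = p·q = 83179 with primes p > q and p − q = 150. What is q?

Since p = q + 150, we have 83179 = q(q + 150), so q² + 150q − 83179 = 0.
Discriminant: 150² + 4·83179 = 22500 + 332716 = 355216; √355216 = 596.
q = (−150 + 596)/2 = 223, and p = q + 150 = 373.
Check: 223 · 373 = 83179.

223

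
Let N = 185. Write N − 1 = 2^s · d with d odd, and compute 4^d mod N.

185 − 1 = 184 = 2^3 · 23, so d = 23.
4^1 ≡ 4 (mod 185)
4^2 ≡ 4^2 = 16 ≡ 16 (mod 185)
4^4 ≡ 16^2 = 256 ≡ 71 (mod 185)
4^8 ≡ 71^2 = 5041 ≡ 46 (mod 185)
4^16 ≡ 46^2 = 2116 ≡ 81 (mod 185)
23 = 16 + 4 + 2 + 1 in binary powers of 2.
So 4^23 ≡ 81 · 71 · 16 · 4 ≡ 99 (mod 185).
Squaring chain: 99 → 181 → 16; never reaches −1, so base 4 is a Miller–Rabin witness that 185 is composite.

99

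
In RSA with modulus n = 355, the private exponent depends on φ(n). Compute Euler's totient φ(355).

Factor: 355 = 5 · 71.
φ(355) = (5−1) · (71−1) = 4 · 70 = 280.

280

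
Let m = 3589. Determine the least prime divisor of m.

3589 is odd.
Digit sum 25, not divisible by 3.
Ends in 9: not divisible by 5.
7: 3589 = 7·512 + 5
11: 3589 = 11·326 + 3
13: 3589 = 13·276 + 1
17: 3589 = 17·211 + 2
19: 3589 = 19·188 + 17
23: 3589 = 23·156 + 1
29: 3589 = 29·123 + 22
31: 3589 = 31·115 + 24
37: 3589 = 37·97

37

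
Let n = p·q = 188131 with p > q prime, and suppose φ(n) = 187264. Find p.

449

φ(n) = (p−1)(q−1) = n − (p+q) + 1, so p + q = 188131 − 187264 + 1 = 868.
p and q are the roots of t² − 868t + 188131 = 0.
Discriminant: 868² − 4·188131 = 753424 − 752524 = 900; √900 = 30.
q = (868 − 30)/2 = 419, p = (868 + 30)/2 = 449.
Check: 419 · 449 = 188131.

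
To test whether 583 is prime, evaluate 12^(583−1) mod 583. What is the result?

12^1 ≡ 12 (mod 583)
12^2 ≡ 12^2 = 144 ≡ 144 (mod 583)
12^4 ≡ 144^2 = 20736 ≡ 331 (mod 583)
12^8 ≡ 331^2 = 109561 ≡ 540 (mod 583)
12^16 ≡ 540^2 = 291600 ≡ 100 (mod 583)
12^32 ≡ 100^2 = 10000 ≡ 89 (mod 583)
12^64 ≡ 89^2 = 7921 ≡ 342 (mod 583)
12^128 ≡ 342^2 = 116964 ≡ 364 (mod 583)
12^256 ≡ 364^2 = 132496 ≡ 155 (mod 583)
12^512 ≡ 155^2 = 24025 ≡ 122 (mod 583)
582 = 512 + 64 + 4 + 2 in binary powers of 2.
So 12^582 ≡ 122 · 342 · 331 · 144 ≡ 221 (mod 583).
Since 221 ≠ 1, base 12 is a Fermat witness: 583 is composite.

221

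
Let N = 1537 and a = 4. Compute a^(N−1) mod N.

864

4^1 ≡ 4 (mod 1537)
4^2 ≡ 4^2 = 16 ≡ 16 (mod 1537)
4^4 ≡ 16^2 = 256 ≡ 256 (mod 1537)
4^8 ≡ 256^2 = 65536 ≡ 982 (mod 1537)
4^16 ≡ 982^2 = 964324 ≡ 625 (mod 1537)
4^32 ≡ 625^2 = 390625 ≡ 227 (mod 1537)
4^64 ≡ 227^2 = 51529 ≡ 808 (mod 1537)
4^128 ≡ 808^2 = 652864 ≡ 1176 (mod 1537)
4^256 ≡ 1176^2 = 1382976 ≡ 1213 (mod 1537)
4^512 ≡ 1213^2 = 1471369 ≡ 460 (mod 1537)
4^1024 ≡ 460^2 = 211600 ≡ 1031 (mod 1537)
1536 = 1024 + 512 in binary powers of 2.
So 4^1536 ≡ 1031 · 460 ≡ 864 (mod 1537).
Since 864 ≠ 1, base 4 is a Fermat witness: 1537 is composite.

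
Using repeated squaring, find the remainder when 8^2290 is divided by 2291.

2039

8^1 ≡ 8 (mod 2291)
8^2 ≡ 8^2 = 64 ≡ 64 (mod 2291)
8^4 ≡ 64^2 = 4096 ≡ 1805 (mod 2291)
8^8 ≡ 1805^2 = 3258025 ≡ 223 (mod 2291)
8^16 ≡ 223^2 = 49729 ≡ 1618 (mod 2291)
8^32 ≡ 1618^2 = 2617924 ≡ 1602 (mod 2291)
8^64 ≡ 1602^2 = 2566404 ≡ 484 (mod 2291)
8^128 ≡ 484^2 = 234256 ≡ 574 (mod 2291)
8^256 ≡ 574^2 = 329476 ≡ 1863 (mod 2291)
8^512 ≡ 1863^2 = 3470769 ≡ 2195 (mod 2291)
8^1024 ≡ 2195^2 = 4818025 ≡ 52 (mod 2291)
8^2048 ≡ 52^2 = 2704 ≡ 413 (mod 2291)
2290 = 2048 + 128 + 64 + 32 + 16 + 2 in binary powers of 2.
So 8^2290 ≡ 413 · 574 · 484 · 1602 · 1618 · 64 ≡ 2039 (mod 2291).
Since 2039 ≠ 1, base 8 is a Fermat witness: 2291 is composite.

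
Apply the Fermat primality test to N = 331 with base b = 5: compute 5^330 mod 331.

1

5^1 ≡ 5 (mod 331)
5^2 ≡ 5^2 = 25 ≡ 25 (mod 331)
5^4 ≡ 25^2 = 625 ≡ 294 (mod 331)
5^8 ≡ 294^2 = 86436 ≡ 45 (mod 331)
5^16 ≡ 45^2 = 2025 ≡ 39 (mod 331)
5^32 ≡ 39^2 = 1521 ≡ 197 (mod 331)
5^64 ≡ 197^2 = 38809 ≡ 82 (mod 331)
5^128 ≡ 82^2 = 6724 ≡ 104 (mod 331)
5^256 ≡ 104^2 = 10816 ≡ 224 (mod 331)
330 = 256 + 64 + 8 + 2 in binary powers of 2.
So 5^330 ≡ 224 · 82 · 45 · 25 ≡ 1 (mod 331).
Since the result is 1, base 5 gives no evidence that 331 is composite.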